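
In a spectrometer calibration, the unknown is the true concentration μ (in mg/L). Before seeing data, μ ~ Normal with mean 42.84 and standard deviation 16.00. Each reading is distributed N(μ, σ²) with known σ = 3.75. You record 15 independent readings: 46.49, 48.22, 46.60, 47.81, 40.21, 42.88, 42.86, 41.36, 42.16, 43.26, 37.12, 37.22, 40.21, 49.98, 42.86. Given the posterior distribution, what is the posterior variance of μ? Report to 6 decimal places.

For Normal data with known variance σ², a Normal(μ₀, σ₀²) prior on μ is conjugate. Posterior precision = 1/σ₀² + n/σ²; posterior mean is the precision-weighted average of μ₀ and x̄.
σ₀² = 16.00² = 256, σ² = 3.75² = 14.0625; σ² + n·σ₀² = 14.0625 + 15·256 = 3854.0625.
Posterior precision = 1/σ₀² + n/σ² = 1/256 + 15/14.0625 = (σ² + n·σ₀²)/(σ₀²σ²) = 3854.0625/(256·14.0625); posterior variance σₙ² = σ₀²σ²/(σ² + n·σ₀²) = 256·14.0625/3854.0625 = 0.934079.

0.934079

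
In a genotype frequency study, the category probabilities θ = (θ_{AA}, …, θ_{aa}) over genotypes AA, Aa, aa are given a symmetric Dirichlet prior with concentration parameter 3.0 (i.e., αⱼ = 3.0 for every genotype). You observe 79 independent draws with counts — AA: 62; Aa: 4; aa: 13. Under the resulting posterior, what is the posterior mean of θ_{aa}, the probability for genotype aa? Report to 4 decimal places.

The Dirichlet prior is conjugate to the Multinomial likelihood: each posterior αⱼ = prior αⱼ + observed count nⱼ.
Posterior concentration: (65.0, 7.0, 16.0), total = 88.0.
E[θ_{aa}|data] = α_{aa}/Σα = 16.0/88.0 = 0.1818.

0.1818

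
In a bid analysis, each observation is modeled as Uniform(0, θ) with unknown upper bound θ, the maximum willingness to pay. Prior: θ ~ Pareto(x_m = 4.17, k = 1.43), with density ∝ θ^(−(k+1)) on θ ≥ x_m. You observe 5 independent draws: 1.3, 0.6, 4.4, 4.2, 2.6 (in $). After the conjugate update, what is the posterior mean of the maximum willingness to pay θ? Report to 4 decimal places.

A Pareto(scale x_m, shape k) prior on the upper bound θ of Uniform(0, θ) is conjugate: posterior is Pareto(max(x_m, max xᵢ), k + n).
Sample maximum = 4.4; prior scale x_m = 4.17 → posterior scale = max = 4.40.
Posterior shape = 1.43 + 5 = 6.43.
E[θ|data] = k·x_m/(k−1) = 6.43·4.40/5.43 = 5.2103.

5.2103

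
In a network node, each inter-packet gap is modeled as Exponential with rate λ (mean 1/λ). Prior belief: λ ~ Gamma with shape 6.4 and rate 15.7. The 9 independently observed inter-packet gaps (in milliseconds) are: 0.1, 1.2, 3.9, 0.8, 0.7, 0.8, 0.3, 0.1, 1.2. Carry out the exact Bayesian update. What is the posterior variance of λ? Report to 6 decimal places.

0.025039

With a Gamma(shape α, rate β) prior on the exponential rate λ, the posterior after n observations with total T = Σxᵢ is Gamma(α+n, β+T).
Sum of observations T = 9.1 milliseconds; n = 9.
Posterior: Gamma(6.4+9, 15.7+9.1) = Gamma(15.4, 24.8).
Var = α/β² = 0.025039.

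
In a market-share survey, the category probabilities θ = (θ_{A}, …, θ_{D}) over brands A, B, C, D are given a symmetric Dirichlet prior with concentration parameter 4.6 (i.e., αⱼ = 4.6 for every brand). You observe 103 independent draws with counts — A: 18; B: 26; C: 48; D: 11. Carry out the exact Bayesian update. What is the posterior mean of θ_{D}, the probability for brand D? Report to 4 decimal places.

0.1285

The Dirichlet prior is conjugate to the Multinomial likelihood: each posterior αⱼ = prior αⱼ + observed count nⱼ.
Posterior concentration: (22.6, 30.6, 52.6, 15.6), total = 121.4.
E[θ_{D}|data] = α_{D}/Σα = 15.6/121.4 = 0.1285.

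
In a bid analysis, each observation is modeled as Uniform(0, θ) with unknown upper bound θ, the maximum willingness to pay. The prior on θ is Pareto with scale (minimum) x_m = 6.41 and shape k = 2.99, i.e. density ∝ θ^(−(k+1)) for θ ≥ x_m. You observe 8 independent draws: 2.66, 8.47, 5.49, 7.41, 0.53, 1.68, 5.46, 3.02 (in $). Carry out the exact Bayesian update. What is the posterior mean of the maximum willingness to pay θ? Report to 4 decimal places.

9.3178

A Pareto(scale x_m, shape k) prior on the upper bound θ of Uniform(0, θ) is conjugate: posterior is Pareto(max(x_m, max xᵢ), k + n).
Sample maximum = 8.47; prior scale x_m = 6.41 → posterior scale = max = 8.47.
Posterior shape = 2.99 + 8 = 10.99.
E[θ|data] = k·x_m/(k−1) = 10.99·8.47/9.99 = 9.3178.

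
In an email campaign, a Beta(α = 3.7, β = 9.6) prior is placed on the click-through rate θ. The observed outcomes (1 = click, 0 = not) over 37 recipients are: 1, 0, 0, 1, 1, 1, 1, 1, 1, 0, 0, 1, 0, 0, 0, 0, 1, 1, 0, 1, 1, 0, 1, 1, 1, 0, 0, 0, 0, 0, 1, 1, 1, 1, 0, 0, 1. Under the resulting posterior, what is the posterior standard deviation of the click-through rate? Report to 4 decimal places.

0.0697

The Beta prior is conjugate to a Binomial/Bernoulli likelihood; the update adds successes to α and failures to β.
Posterior: Beta(α+k, β+n−k) = Beta(3.7+20, 9.6+17) = Beta(23.7, 26.6).
Var = αβ/((α+β)²(α+β+1)) = 23.7·26.6/(50.3²·51.3) = 0.00485710; SD = √0.00485710 = 0.0697.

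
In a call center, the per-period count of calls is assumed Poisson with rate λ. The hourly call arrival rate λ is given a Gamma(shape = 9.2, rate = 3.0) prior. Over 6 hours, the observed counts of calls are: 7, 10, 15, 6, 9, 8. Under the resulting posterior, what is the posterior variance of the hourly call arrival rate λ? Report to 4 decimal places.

With a Gamma(shape α, rate β) prior, the Poisson likelihood is conjugate: the posterior is Gamma(α + ΣXᵢ, β + n).
Sum of counts S = 55 over n = 6 hours.
Posterior: Gamma(α+S, β+n) = Gamma(9.2+55, 3.0+6) = Gamma(64.2, 9.0).
Var = α/β² = 64.2/9.0² = 0.7926.

0.7926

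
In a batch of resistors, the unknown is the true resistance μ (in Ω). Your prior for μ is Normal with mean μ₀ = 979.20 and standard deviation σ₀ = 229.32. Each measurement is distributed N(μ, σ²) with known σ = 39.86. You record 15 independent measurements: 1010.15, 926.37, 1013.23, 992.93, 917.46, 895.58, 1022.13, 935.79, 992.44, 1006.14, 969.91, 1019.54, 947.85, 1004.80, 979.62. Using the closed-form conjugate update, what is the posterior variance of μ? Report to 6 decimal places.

105.708390

For Normal data with known variance σ², a Normal(μ₀, σ₀²) prior on μ is conjugate. Posterior precision = 1/σ₀² + n/σ²; posterior mean is the precision-weighted average of μ₀ and x̄.
σ₀² = 229.32² = 52587.6624, σ² = 39.86² = 1588.8196; σ² + n·σ₀² = 1588.8196 + 15·52587.6624 = 790403.7556.
Posterior precision = 1/σ₀² + n/σ² = 1/52587.6624 + 15/1588.8196 = (σ² + n·σ₀²)/(σ₀²σ²) = 790403.7556/(52587.6624·1588.8196); posterior variance σₙ² = σ₀²σ²/(σ² + n·σ₀²) = 52587.6624·1588.8196/790403.7556 = 105.708390.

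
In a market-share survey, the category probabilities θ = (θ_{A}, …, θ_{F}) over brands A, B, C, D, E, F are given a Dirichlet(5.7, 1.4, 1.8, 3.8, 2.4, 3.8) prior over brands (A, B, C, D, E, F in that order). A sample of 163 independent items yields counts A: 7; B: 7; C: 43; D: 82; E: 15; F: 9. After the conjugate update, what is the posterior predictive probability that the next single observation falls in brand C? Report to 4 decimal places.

0.2463

The Dirichlet prior is conjugate to the Multinomial likelihood: each posterior αⱼ = prior αⱼ + observed count nⱼ.
Posterior concentration: (12.7, 8.4, 44.8, 85.8, 17.4, 12.8), total = 181.9.
P(next = C | data) = α_{C}/Σα = 0.2463.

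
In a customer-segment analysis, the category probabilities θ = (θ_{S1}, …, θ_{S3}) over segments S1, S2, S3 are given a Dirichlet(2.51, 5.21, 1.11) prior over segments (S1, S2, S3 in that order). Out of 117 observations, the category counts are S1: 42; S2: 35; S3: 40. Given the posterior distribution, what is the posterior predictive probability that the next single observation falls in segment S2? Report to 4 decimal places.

0.3196

The Dirichlet prior is conjugate to the Multinomial likelihood: each posterior αⱼ = prior αⱼ + observed count nⱼ.
Posterior concentration: (44.51, 40.21, 41.11), total = 125.83.
P(next = S2 | data) = α_{S2}/Σα = 0.3196.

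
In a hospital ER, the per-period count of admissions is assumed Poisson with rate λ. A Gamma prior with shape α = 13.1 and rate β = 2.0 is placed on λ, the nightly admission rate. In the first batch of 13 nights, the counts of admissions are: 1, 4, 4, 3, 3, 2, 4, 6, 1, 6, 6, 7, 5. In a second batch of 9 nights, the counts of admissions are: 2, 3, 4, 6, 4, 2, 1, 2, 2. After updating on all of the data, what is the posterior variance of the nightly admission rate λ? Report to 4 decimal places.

With a Gamma(shape α, rate β) prior, the Poisson likelihood is conjugate: the posterior is Gamma(α + ΣXᵢ, β + n).
Batch 1: sum of counts S = 52 over n = 13 nights.
After batch 1: Gamma(α+S, β+n) = Gamma(13.1+52, 2.0+13) = Gamma(65.1, 15.0).
Batch 2: sum of counts S = 26 over n = 9 nights.
After batch 2: Gamma(α+S, β+n) = Gamma(65.1+26, 15.0+9) = Gamma(91.1, 24.0).
Var = α/β² = 91.1/24.0² = 0.1582.

0.1582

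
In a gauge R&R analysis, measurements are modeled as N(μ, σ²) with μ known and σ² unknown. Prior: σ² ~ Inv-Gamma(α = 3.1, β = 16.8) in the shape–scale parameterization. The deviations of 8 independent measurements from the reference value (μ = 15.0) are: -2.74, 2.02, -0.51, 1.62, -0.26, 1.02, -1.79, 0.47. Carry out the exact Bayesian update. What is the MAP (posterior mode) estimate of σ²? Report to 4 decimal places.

With known mean μ and an Inverse-Gamma(α, β) prior on σ², the Normal likelihood is conjugate: posterior is Inv-Gamma(α + n/2, β + Σ(xᵢ−μ)²/2).
Σ(xᵢ−μ)² = (-2.74)² + (2.02)² + (-0.51)² + (1.62)² + (-0.26)² + (1.02)² + (-1.79)² + (0.47)² = 19.0055.
Posterior: Inv-Gamma(3.1 + 8/2, 16.8 + 19.0055/2) = Inv-Gamma(7.10, 26.30275).
Mode = β/(α+1) = 26.30275/8.10 = 3.2473.

3.2473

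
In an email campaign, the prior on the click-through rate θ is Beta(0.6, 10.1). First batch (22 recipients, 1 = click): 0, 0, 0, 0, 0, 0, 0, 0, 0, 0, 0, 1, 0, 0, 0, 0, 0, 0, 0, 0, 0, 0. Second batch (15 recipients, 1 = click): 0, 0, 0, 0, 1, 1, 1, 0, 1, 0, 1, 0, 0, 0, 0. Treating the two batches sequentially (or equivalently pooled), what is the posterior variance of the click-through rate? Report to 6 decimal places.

0.002448

The Beta prior is conjugate to a Binomial/Bernoulli likelihood; the update adds successes to α and failures to β.
After batch 1: Beta(0.6+1, 10.1+21) = Beta(1.6, 31.1).
After batch 2: Beta(1.6+5, 31.1+10) = Beta(6.6, 41.1).
Var = αβ/((α+β)²(α+β+1)) = 6.6·41.1/(47.7²·48.7) = 0.002448.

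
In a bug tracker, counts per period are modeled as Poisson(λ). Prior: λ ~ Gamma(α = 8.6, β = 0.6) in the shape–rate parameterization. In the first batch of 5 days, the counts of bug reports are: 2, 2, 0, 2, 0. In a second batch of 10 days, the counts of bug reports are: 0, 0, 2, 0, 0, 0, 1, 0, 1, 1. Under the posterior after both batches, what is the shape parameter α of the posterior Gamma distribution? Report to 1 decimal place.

19.6

With a Gamma(shape α, rate β) prior, the Poisson likelihood is conjugate: the posterior is Gamma(α + ΣXᵢ, β + n).
Batch 1: sum of counts S = 6 over n = 5 days.
After batch 1: Gamma(α+S, β+n) = Gamma(8.6+6, 0.6+5) = Gamma(14.6, 5.6).
Batch 2: sum of counts S = 5 over n = 10 days.
After batch 2: Gamma(α+S, β+n) = Gamma(14.6+5, 5.6+10) = Gamma(19.6, 15.6).
Posterior α = 19.6.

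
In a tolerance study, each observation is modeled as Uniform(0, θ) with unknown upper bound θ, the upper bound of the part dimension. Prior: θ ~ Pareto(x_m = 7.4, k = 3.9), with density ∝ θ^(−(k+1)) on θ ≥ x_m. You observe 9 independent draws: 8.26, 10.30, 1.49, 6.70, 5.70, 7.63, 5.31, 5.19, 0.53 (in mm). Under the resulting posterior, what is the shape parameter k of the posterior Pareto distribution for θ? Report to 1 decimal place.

12.9

A Pareto(scale x_m, shape k) prior on the upper bound θ of Uniform(0, θ) is conjugate: posterior is Pareto(max(x_m, max xᵢ), k + n).
Sample maximum = 10.30; prior scale x_m = 7.4 → posterior scale = max = 10.30.
Posterior shape = 3.9 + 9 = 12.9.
Posterior shape k = 12.9.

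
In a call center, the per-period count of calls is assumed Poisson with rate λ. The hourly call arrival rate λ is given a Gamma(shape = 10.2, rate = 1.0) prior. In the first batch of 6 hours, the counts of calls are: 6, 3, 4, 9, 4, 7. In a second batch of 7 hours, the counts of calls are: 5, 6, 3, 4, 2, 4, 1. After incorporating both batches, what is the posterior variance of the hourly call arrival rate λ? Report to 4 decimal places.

0.3480

With a Gamma(shape α, rate β) prior, the Poisson likelihood is conjugate: the posterior is Gamma(α + ΣXᵢ, β + n).
Batch 1: sum of counts S = 33 over n = 6 hours.
After batch 1: Gamma(α+S, β+n) = Gamma(10.2+33, 1.0+6) = Gamma(43.2, 7.0).
Batch 2: sum of counts S = 25 over n = 7 hours.
After batch 2: Gamma(α+S, β+n) = Gamma(43.2+25, 7.0+7) = Gamma(68.2, 14.0).
Var = α/β² = 68.2/14.0² = 0.3480.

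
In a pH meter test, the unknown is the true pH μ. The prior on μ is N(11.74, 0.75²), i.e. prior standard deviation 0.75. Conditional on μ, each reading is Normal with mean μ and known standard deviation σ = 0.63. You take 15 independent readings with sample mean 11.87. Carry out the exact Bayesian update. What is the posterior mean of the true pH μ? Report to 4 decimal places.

For Normal data with known variance σ², a Normal(μ₀, σ₀²) prior on μ is conjugate. Posterior precision = 1/σ₀² + n/σ²; posterior mean is the precision-weighted average of μ₀ and x̄.
n·x̄ = 15·11.87 = 178.05.
σ₀² = 0.75² = 0.5625, σ² = 0.63² = 0.3969; σ² + n·σ₀² = 0.3969 + 15·0.5625 = 8.8344.
Posterior mean = (μ₀/σ₀² + n·x̄/σ²)/(1/σ₀² + n/σ²) = (σ²·μ₀ + σ₀²·n·x̄)/(σ² + n·σ₀²) = (0.3969·11.74 + 0.5625·178.05)/8.8344 = 104.812731/8.8344 = 11.8642.

11.8642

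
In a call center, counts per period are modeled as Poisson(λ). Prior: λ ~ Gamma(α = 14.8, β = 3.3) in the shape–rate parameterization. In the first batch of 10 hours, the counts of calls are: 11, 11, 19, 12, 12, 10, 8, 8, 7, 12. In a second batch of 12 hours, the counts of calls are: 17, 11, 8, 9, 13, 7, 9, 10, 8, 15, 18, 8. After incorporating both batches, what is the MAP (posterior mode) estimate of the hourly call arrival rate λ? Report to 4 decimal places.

With a Gamma(shape α, rate β) prior, the Poisson likelihood is conjugate: the posterior is Gamma(α + ΣXᵢ, β + n).
Batch 1: sum of counts S = 110 over n = 10 hours.
After batch 1: Gamma(α+S, β+n) = Gamma(14.8+110, 3.3+10) = Gamma(124.8, 13.3).
Batch 2: sum of counts S = 133 over n = 12 hours.
After batch 2: Gamma(α+S, β+n) = Gamma(124.8+133, 13.3+12) = Gamma(257.8, 25.3).
Mode of Gamma(α,β) for α≥1 is (α−1)/β = 256.8/25.3 = 10.1502.

10.1502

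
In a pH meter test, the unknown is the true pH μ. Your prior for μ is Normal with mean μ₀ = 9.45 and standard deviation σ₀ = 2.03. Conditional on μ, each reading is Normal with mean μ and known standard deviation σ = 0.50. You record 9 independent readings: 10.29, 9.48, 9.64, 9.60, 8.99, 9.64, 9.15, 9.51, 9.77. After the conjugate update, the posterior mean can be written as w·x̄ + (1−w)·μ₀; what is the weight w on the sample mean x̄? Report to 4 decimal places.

For Normal data with known variance σ², a Normal(μ₀, σ₀²) prior on μ is conjugate. Posterior precision = 1/σ₀² + n/σ²; posterior mean is the precision-weighted average of μ₀ and x̄.
σ₀² = 2.03² = 4.1209, σ² = 0.50² = 0.25. Prior precision 1/σ₀² = 1/4.1209; data precision n/σ² = 9/0.25.
w = (n/σ²)/(1/σ₀² + n/σ²) = n·σ₀²/(σ² + n·σ₀²) = 9·4.1209/(0.25 + 9·4.1209) = 37.0881/37.3381 = 0.9933.

0.9933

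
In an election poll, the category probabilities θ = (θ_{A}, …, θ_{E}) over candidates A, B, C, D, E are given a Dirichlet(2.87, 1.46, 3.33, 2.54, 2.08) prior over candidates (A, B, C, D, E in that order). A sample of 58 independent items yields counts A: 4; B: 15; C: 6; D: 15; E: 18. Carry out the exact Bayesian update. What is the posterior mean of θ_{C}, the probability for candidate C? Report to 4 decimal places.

0.1328

The Dirichlet prior is conjugate to the Multinomial likelihood: each posterior αⱼ = prior αⱼ + observed count nⱼ.
Posterior concentration: (6.87, 16.46, 9.33, 17.54, 20.08), total = 70.28.
E[θ_{C}|data] = α_{C}/Σα = 9.33/70.28 = 0.1328.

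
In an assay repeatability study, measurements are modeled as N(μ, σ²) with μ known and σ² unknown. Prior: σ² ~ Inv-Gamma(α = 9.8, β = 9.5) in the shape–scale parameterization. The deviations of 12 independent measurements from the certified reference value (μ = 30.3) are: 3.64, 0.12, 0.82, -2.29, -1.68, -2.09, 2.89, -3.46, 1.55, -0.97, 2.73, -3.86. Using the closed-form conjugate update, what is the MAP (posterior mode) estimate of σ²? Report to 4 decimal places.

2.7200

With known mean μ and an Inverse-Gamma(α, β) prior on σ², the Normal likelihood is conjugate: posterior is Inv-Gamma(α + n/2, β + Σ(xᵢ−μ)²/2).
Σ(xᵢ−μ)² = (3.64)² + (0.12)² + (0.82)² + (-2.29)² + (-1.68)² + (-2.09)² + (2.89)² + (-3.46)² + (1.55)² + (-0.97)² + (2.73)² + (-3.86)² = 72.3906.
Posterior: Inv-Gamma(9.8 + 12/2, 9.5 + 72.3906/2) = Inv-Gamma(15.80, 45.69530).
Mode = β/(α+1) = 45.69530/16.80 = 2.7200.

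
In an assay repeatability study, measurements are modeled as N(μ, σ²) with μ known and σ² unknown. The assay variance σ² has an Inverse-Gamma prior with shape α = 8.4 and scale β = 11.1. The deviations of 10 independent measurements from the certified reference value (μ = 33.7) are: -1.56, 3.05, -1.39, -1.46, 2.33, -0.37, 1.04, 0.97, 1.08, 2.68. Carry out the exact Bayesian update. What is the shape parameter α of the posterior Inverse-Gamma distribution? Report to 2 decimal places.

With known mean μ and an Inverse-Gamma(α, β) prior on σ², the Normal likelihood is conjugate: posterior is Inv-Gamma(α + n/2, β + Σ(xᵢ−μ)²/2).
Σ(xᵢ−μ)² = (-1.56)² + (3.05)² + (-1.39)² + (-1.46)² + (2.33)² + (-0.37)² + (1.04)² + (0.97)² + (1.08)² + (2.68)² = 31.7369.
Posterior: Inv-Gamma(8.4 + 10/2, 11.1 + 31.7369/2) = Inv-Gamma(13.40, 26.96845).
Posterior α = 13.40.

13.40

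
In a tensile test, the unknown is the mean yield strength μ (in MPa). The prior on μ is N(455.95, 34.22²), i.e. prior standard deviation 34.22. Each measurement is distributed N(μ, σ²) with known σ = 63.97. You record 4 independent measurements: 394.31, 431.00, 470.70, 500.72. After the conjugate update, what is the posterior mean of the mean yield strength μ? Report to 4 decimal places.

For Normal data with known variance σ², a Normal(μ₀, σ₀²) prior on μ is conjugate. Posterior precision = 1/σ₀² + n/σ²; posterior mean is the precision-weighted average of μ₀ and x̄.
Σxᵢ = 394.31 + 431.00 + 470.70 + 500.72 = 1796.73, so n·x̄ = 1796.73.
σ₀² = 34.22² = 1171.0084, σ² = 63.97² = 4092.1609; σ² + n·σ₀² = 4092.1609 + 4·1171.0084 = 8776.1945.
Posterior mean = (μ₀/σ₀² + n·x̄/σ²)/(1/σ₀² + n/σ²) = (σ²·μ₀ + σ₀²·n·x̄)/(σ² + n·σ₀²) = (4092.1609·455.95 + 1171.0084·1796.73)/8776.1945 = 3969806.684887/8776.1945 = 452.3380.

452.3380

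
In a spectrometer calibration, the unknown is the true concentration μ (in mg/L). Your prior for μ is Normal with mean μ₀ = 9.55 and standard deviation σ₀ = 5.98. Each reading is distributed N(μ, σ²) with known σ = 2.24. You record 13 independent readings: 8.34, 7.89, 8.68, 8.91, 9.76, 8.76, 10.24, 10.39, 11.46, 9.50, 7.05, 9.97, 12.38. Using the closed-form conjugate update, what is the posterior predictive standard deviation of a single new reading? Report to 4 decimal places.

For Normal data with known variance σ², a Normal(μ₀, σ₀²) prior on μ is conjugate. Posterior precision = 1/σ₀² + n/σ²; posterior mean is the precision-weighted average of μ₀ and x̄.
σ₀² = 5.98² = 35.7604, σ² = 2.24² = 5.0176; σ² + n·σ₀² = 5.0176 + 13·35.7604 = 469.9028.
Posterior precision = 1/σ₀² + n/σ² = 1/35.7604 + 13/5.0176 = (σ² + n·σ₀²)/(σ₀²σ²) = 469.9028/(35.7604·5.0176); posterior variance σₙ² = σ₀²σ²/(σ² + n·σ₀²) = 35.7604·5.0176/469.9028 = 0.381848.
Predictive variance for one new observation = σₙ² + σ² = 35.7604·5.0176/469.9028 + 5.0176 = σ²·(σ₀² + 469.9028)/469.9028 = 5.0176·505.6632/469.9028 = 5.399448; SD = √(5.0176·505.6632/469.9028) = 2.3237.

2.3237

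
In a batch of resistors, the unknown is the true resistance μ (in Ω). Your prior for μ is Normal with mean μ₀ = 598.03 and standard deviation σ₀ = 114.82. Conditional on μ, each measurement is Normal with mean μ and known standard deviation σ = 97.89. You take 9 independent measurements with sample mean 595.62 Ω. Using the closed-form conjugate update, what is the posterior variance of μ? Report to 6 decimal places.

985.155257

For Normal data with known variance σ², a Normal(μ₀, σ₀²) prior on μ is conjugate. Posterior precision = 1/σ₀² + n/σ²; posterior mean is the precision-weighted average of μ₀ and x̄.
σ₀² = 114.82² = 13183.6324, σ² = 97.89² = 9582.4521; σ² + n·σ₀² = 9582.4521 + 9·13183.6324 = 128235.1437.
Posterior precision = 1/σ₀² + n/σ² = 1/13183.6324 + 9/9582.4521 = (σ² + n·σ₀²)/(σ₀²σ²) = 128235.1437/(13183.6324·9582.4521); posterior variance σₙ² = σ₀²σ²/(σ² + n·σ₀²) = 13183.6324·9582.4521/128235.1437 = 985.155257.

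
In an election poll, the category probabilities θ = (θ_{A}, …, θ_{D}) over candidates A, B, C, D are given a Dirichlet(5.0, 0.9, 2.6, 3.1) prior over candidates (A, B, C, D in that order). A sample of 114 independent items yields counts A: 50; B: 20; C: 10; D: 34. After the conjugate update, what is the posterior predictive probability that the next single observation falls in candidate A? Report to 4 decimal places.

The Dirichlet prior is conjugate to the Multinomial likelihood: each posterior αⱼ = prior αⱼ + observed count nⱼ.
Posterior concentration: (55.0, 20.9, 12.6, 37.1), total = 125.6.
P(next = A | data) = α_{A}/Σα = 0.4379.

0.4379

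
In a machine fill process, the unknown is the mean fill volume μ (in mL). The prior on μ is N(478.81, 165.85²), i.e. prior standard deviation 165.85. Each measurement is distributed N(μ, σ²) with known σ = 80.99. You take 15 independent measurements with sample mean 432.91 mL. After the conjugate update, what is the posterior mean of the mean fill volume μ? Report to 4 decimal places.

For Normal data with known variance σ², a Normal(μ₀, σ₀²) prior on μ is conjugate. Posterior precision = 1/σ₀² + n/σ²; posterior mean is the precision-weighted average of μ₀ and x̄.
n·x̄ = 15·432.91 = 6493.65.
σ₀² = 165.85² = 27506.2225, σ² = 80.99² = 6559.3801; σ² + n·σ₀² = 6559.3801 + 15·27506.2225 = 419152.7176.
Posterior mean = (μ₀/σ₀² + n·x̄/σ²)/(1/σ₀² + n/σ²) = (σ²·μ₀ + σ₀²·n·x̄)/(σ² + n·σ₀²) = (6559.3801·478.81 + 27506.2225·6493.65)/419152.7176 = 181756478.522806/419152.7176 = 433.6283.

433.6283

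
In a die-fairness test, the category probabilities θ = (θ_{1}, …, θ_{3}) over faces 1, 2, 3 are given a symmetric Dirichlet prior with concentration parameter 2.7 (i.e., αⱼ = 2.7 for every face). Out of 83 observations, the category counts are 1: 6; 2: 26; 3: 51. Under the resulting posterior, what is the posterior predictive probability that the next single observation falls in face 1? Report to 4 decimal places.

0.0955

The Dirichlet prior is conjugate to the Multinomial likelihood: each posterior αⱼ = prior αⱼ + observed count nⱼ.
Posterior concentration: (8.7, 28.7, 53.7), total = 91.1.
P(next = 1 | data) = α_{1}/Σα = 0.0955.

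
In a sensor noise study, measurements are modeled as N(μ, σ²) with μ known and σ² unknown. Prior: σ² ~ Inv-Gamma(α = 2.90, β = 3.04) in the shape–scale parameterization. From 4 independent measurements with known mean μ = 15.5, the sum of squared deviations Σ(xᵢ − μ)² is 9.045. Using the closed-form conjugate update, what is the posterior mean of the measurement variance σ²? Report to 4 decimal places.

With known mean μ and an Inverse-Gamma(α, β) prior on σ², the Normal likelihood is conjugate: posterior is Inv-Gamma(α + n/2, β + Σ(xᵢ−μ)²/2).
Posterior: Inv-Gamma(2.90 + 4/2, 3.04 + 9.045/2) = Inv-Gamma(4.90, 7.5625).
E[σ²|data] = β/(α−1) = 7.5625/3.90 = 1.9391.

1.9391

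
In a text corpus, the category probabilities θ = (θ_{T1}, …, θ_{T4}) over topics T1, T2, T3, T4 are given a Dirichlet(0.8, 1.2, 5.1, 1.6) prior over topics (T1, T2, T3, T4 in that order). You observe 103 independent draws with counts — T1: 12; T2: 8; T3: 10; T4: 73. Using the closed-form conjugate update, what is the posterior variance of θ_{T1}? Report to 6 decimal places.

0.000900

The Dirichlet prior is conjugate to the Multinomial likelihood: each posterior αⱼ = prior αⱼ + observed count nⱼ.
Posterior concentration: (12.8, 9.2, 15.1, 74.6), total = 111.7.
Var[θ_j] = α_j(Σα−α_j)/((Σα)²(Σα+1)) = 12.8·98.9/(111.7²·112.7) = 0.000900.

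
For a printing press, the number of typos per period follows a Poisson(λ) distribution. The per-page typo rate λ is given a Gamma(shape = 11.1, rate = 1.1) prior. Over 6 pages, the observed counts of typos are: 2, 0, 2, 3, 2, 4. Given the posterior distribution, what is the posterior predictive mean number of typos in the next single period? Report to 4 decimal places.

3.3944

With a Gamma(shape α, rate β) prior, the Poisson likelihood is conjugate: the posterior is Gamma(α + ΣXᵢ, β + n).
Sum of counts S = 13 over n = 6 pages.
Posterior: Gamma(α+S, β+n) = Gamma(11.1+13, 1.1+6) = Gamma(24.1, 7.1).
The predictive distribution for one future period is NegBinom with mean α/β = 3.3944.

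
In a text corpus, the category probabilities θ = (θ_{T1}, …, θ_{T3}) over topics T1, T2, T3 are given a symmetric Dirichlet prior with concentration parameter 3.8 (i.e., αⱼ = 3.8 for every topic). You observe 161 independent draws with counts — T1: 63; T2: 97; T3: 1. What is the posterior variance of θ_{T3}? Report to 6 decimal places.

0.000156

The Dirichlet prior is conjugate to the Multinomial likelihood: each posterior αⱼ = prior αⱼ + observed count nⱼ.
Posterior concentration: (66.8, 100.8, 4.8), total = 172.4.
Var[θ_j] = α_j(Σα−α_j)/((Σα)²(Σα+1)) = 4.8·167.6/(172.4²·173.4) = 0.000156.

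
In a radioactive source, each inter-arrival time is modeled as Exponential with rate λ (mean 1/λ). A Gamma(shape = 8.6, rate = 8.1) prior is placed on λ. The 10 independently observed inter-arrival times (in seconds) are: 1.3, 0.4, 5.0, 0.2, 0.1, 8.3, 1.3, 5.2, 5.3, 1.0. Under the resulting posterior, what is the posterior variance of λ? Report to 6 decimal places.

With a Gamma(shape α, rate β) prior on the exponential rate λ, the posterior after n observations with total T = Σxᵢ is Gamma(α+n, β+T).
Sum of observations T = 28.1 seconds; n = 10.
Posterior: Gamma(8.6+10, 8.1+28.1) = Gamma(18.6, 36.2).
Var = α/β² = 0.014194.

0.014194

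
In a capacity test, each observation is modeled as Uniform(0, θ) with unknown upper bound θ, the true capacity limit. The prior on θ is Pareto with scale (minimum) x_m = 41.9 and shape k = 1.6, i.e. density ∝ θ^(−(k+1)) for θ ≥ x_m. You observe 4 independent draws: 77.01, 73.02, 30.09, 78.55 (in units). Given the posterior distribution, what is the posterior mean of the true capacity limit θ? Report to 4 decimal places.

A Pareto(scale x_m, shape k) prior on the upper bound θ of Uniform(0, θ) is conjugate: posterior is Pareto(max(x_m, max xᵢ), k + n).
Sample maximum = 78.55; prior scale x_m = 41.9 → posterior scale = max = 78.55.
Posterior shape = 1.6 + 4 = 5.6.
E[θ|data] = k·x_m/(k−1) = 5.6·78.55/4.6 = 95.6261.

95.6261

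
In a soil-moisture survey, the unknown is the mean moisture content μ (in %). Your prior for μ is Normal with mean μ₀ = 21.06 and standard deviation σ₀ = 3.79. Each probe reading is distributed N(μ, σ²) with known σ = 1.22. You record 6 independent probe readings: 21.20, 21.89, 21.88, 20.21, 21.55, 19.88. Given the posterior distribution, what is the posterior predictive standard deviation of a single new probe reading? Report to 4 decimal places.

1.3162

For Normal data with known variance σ², a Normal(μ₀, σ₀²) prior on μ is conjugate. Posterior precision = 1/σ₀² + n/σ²; posterior mean is the precision-weighted average of μ₀ and x̄.
σ₀² = 3.79² = 14.3641, σ² = 1.22² = 1.4884; σ² + n·σ₀² = 1.4884 + 6·14.3641 = 87.673.
Posterior precision = 1/σ₀² + n/σ² = 1/14.3641 + 6/1.4884 = (σ² + n·σ₀²)/(σ₀²σ²) = 87.673/(14.3641·1.4884); posterior variance σₙ² = σ₀²σ²/(σ² + n·σ₀²) = 14.3641·1.4884/87.673 = 0.243855.
Predictive variance for one new observation = σₙ² + σ² = 14.3641·1.4884/87.673 + 1.4884 = σ²·(σ₀² + 87.673)/87.673 = 1.4884·102.0371/87.673 = 1.732255; SD = √(1.4884·102.0371/87.673) = 1.3162.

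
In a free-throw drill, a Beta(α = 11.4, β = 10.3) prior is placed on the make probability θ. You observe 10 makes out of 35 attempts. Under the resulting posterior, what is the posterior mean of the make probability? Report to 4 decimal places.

0.3774

The Beta prior is conjugate to a Binomial/Bernoulli likelihood; the update adds successes to α and failures to β.
Posterior: Beta(α+k, β+n−k) = Beta(11.4+10, 10.3+25) = Beta(21.4, 35.3).
Posterior mean = α/(α+β) = 21.4/56.7 = 0.3774.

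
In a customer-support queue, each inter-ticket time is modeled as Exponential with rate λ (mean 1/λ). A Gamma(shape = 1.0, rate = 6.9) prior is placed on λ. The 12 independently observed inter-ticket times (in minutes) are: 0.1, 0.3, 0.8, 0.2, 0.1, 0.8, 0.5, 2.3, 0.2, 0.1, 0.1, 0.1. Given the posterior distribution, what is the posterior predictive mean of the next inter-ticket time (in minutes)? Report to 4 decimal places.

1.0417

With a Gamma(shape α, rate β) prior on the exponential rate λ, the posterior after n observations with total T = Σxᵢ is Gamma(α+n, β+T).
Sum of observations T = 5.6 minutes; n = 12.
Posterior: Gamma(1.0+12, 6.9+5.6) = Gamma(13.0, 12.5).
The predictive distribution for the next observation is Lomax; its mean is β/(α−1) = 12.5/12.0 = 1.0417.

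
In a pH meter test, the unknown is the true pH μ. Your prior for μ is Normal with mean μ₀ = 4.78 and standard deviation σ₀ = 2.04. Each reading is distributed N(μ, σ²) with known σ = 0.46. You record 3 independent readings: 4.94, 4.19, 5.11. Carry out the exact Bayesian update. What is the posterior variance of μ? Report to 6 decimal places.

0.069358

For Normal data with known variance σ², a Normal(μ₀, σ₀²) prior on μ is conjugate. Posterior precision = 1/σ₀² + n/σ²; posterior mean is the precision-weighted average of μ₀ and x̄.
σ₀² = 2.04² = 4.1616, σ² = 0.46² = 0.2116; σ² + n·σ₀² = 0.2116 + 3·4.1616 = 12.6964.
Posterior precision = 1/σ₀² + n/σ² = 1/4.1616 + 3/0.2116 = (σ² + n·σ₀²)/(σ₀²σ²) = 12.6964/(4.1616·0.2116); posterior variance σₙ² = σ₀²σ²/(σ² + n·σ₀²) = 4.1616·0.2116/12.6964 = 0.069358.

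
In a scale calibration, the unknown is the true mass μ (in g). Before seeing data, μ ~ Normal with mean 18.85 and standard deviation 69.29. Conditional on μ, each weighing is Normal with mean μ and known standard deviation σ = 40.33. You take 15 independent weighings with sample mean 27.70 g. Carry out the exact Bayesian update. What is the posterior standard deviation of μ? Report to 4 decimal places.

10.2975

For Normal data with known variance σ², a Normal(μ₀, σ₀²) prior on μ is conjugate. Posterior precision = 1/σ₀² + n/σ²; posterior mean is the precision-weighted average of μ₀ and x̄.
σ₀² = 69.29² = 4801.1041, σ² = 40.33² = 1626.5089; σ² + n·σ₀² = 1626.5089 + 15·4801.1041 = 73643.0704.
Posterior precision = 1/σ₀² + n/σ² = 1/4801.1041 + 15/1626.5089 = (σ² + n·σ₀²)/(σ₀²σ²) = 73643.0704/(4801.1041·1626.5089); posterior variance σₙ² = σ₀²σ²/(σ² + n·σ₀²) = 4801.1041·1626.5089/73643.0704 = 106.039014.
Posterior SD = √σₙ² = √(4801.1041·1626.5089/73643.0704) = 10.2975.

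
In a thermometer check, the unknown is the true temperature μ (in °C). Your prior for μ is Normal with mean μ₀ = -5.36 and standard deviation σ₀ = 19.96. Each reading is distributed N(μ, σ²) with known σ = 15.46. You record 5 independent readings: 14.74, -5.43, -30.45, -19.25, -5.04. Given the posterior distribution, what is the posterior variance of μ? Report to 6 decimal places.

For Normal data with known variance σ², a Normal(μ₀, σ₀²) prior on μ is conjugate. Posterior precision = 1/σ₀² + n/σ²; posterior mean is the precision-weighted average of μ₀ and x̄.
σ₀² = 19.96² = 398.4016, σ² = 15.46² = 239.0116; σ² + n·σ₀² = 239.0116 + 5·398.4016 = 2231.0196.
Posterior precision = 1/σ₀² + n/σ² = 1/398.4016 + 5/239.0116 = (σ² + n·σ₀²)/(σ₀²σ²) = 2231.0196/(398.4016·239.0116); posterior variance σₙ² = σ₀²σ²/(σ² + n·σ₀²) = 398.4016·239.0116/2231.0196 = 42.681205.

42.681205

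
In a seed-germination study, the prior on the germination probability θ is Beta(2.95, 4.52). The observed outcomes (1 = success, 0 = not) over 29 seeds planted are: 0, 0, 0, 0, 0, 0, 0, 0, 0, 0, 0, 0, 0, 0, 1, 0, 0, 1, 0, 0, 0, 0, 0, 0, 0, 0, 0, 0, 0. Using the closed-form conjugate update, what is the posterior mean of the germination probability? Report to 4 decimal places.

The Beta prior is conjugate to a Binomial/Bernoulli likelihood; the update adds successes to α and failures to β.
Posterior: Beta(α+k, β+n−k) = Beta(2.95+2, 4.52+27) = Beta(4.95, 31.52).
Posterior mean = α/(α+β) = 4.95/36.47 = 0.1357.

0.1357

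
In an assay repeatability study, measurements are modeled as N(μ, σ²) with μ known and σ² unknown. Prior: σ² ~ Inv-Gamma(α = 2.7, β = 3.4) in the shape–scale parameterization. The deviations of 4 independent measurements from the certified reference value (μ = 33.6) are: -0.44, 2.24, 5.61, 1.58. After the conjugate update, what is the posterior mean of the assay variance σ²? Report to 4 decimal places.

6.2135

With known mean μ and an Inverse-Gamma(α, β) prior on σ², the Normal likelihood is conjugate: posterior is Inv-Gamma(α + n/2, β + Σ(xᵢ−μ)²/2).
Σ(xᵢ−μ)² = (-0.44)² + (2.24)² + (5.61)² + (1.58)² = 39.1797.
Posterior: Inv-Gamma(2.7 + 4/2, 3.4 + 39.1797/2) = Inv-Gamma(4.70, 22.98985).
E[σ²|data] = β/(α−1) = 22.98985/3.70 = 6.2135.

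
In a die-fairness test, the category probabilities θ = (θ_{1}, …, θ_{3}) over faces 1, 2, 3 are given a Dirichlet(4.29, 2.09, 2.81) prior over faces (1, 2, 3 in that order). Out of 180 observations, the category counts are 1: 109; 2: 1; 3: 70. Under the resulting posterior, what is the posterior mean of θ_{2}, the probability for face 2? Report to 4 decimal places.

The Dirichlet prior is conjugate to the Multinomial likelihood: each posterior αⱼ = prior αⱼ + observed count nⱼ.
Posterior concentration: (113.29, 3.09, 72.81), total = 189.19.
E[θ_{2}|data] = α_{2}/Σα = 3.09/189.19 = 0.0163.

0.0163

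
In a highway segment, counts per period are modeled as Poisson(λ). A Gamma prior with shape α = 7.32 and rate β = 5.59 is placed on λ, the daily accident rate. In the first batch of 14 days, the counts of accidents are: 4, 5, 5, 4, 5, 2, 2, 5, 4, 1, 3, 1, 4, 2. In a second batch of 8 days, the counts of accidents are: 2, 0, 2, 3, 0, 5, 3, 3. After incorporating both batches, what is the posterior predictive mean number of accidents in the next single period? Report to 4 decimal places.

With a Gamma(shape α, rate β) prior, the Poisson likelihood is conjugate: the posterior is Gamma(α + ΣXᵢ, β + n).
Batch 1: sum of counts S = 47 over n = 14 days.
After batch 1: Gamma(α+S, β+n) = Gamma(7.32+47, 5.59+14) = Gamma(54.32, 19.59).
Batch 2: sum of counts S = 18 over n = 8 days.
After batch 2: Gamma(α+S, β+n) = Gamma(54.32+18, 19.59+8) = Gamma(72.32, 27.59).
The predictive distribution for one future period is NegBinom with mean α/β = 2.6212.

2.6212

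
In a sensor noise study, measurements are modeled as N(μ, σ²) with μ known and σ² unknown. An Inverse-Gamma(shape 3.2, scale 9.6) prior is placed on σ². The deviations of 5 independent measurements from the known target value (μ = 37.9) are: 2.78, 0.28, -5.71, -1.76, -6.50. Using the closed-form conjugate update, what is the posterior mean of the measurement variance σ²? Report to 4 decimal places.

With known mean μ and an Inverse-Gamma(α, β) prior on σ², the Normal likelihood is conjugate: posterior is Inv-Gamma(α + n/2, β + Σ(xᵢ−μ)²/2).
Σ(xᵢ−μ)² = (2.78)² + (0.28)² + (-5.71)² + (-1.76)² + (-6.50)² = 85.7585.
Posterior: Inv-Gamma(3.2 + 5/2, 9.6 + 85.7585/2) = Inv-Gamma(5.70, 52.47925).
E[σ²|data] = β/(α−1) = 52.47925/4.70 = 11.1658.

11.1658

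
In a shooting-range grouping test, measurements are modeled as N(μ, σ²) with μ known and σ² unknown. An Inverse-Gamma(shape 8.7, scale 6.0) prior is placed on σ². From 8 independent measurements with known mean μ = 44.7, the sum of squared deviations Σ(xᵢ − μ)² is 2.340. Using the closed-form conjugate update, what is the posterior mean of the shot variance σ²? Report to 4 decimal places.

With known mean μ and an Inverse-Gamma(α, β) prior on σ², the Normal likelihood is conjugate: posterior is Inv-Gamma(α + n/2, β + Σ(xᵢ−μ)²/2).
Posterior: Inv-Gamma(8.7 + 8/2, 6.0 + 2.340/2) = Inv-Gamma(12.70, 7.1700).
E[σ²|data] = β/(α−1) = 7.1700/11.70 = 0.6128.

0.6128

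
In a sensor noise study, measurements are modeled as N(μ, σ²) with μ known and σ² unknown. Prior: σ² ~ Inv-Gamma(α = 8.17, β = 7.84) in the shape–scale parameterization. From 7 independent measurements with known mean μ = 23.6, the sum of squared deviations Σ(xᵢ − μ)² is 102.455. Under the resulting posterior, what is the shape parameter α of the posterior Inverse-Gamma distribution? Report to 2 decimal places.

With known mean μ and an Inverse-Gamma(α, β) prior on σ², the Normal likelihood is conjugate: posterior is Inv-Gamma(α + n/2, β + Σ(xᵢ−μ)²/2).
Posterior: Inv-Gamma(8.17 + 7/2, 7.84 + 102.455/2) = Inv-Gamma(11.67, 59.0675).
Posterior α = 11.67.

11.67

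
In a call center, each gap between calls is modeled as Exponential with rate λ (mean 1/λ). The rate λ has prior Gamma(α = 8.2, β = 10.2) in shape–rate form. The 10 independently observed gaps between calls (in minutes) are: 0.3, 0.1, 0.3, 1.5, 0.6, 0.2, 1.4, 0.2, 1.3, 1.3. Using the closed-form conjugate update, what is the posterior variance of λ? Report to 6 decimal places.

0.060114

With a Gamma(shape α, rate β) prior on the exponential rate λ, the posterior after n observations with total T = Σxᵢ is Gamma(α+n, β+T).
Sum of observations T = 7.2 minutes; n = 10.
Posterior: Gamma(8.2+10, 10.2+7.2) = Gamma(18.2, 17.4).
Var = α/β² = 0.060114.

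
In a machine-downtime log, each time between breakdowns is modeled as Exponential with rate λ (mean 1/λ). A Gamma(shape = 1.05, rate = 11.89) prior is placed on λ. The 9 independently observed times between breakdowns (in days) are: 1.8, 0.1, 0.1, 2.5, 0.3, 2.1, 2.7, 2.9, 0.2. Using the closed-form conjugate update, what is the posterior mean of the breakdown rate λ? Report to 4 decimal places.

0.4087

With a Gamma(shape α, rate β) prior on the exponential rate λ, the posterior after n observations with total T = Σxᵢ is Gamma(α+n, β+T).
Sum of observations T = 12.7 days; n = 9.
Posterior: Gamma(1.05+9, 11.89+12.7) = Gamma(10.05, 24.59).
Posterior mean of λ = α/β = 10.05/24.59 = 0.4087.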